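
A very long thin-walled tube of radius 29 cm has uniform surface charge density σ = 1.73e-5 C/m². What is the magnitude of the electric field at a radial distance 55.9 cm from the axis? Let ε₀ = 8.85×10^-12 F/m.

Take a coaxial cylindrical Gaussian surface of radius r = 55.9 cm and length L (r > 29 cm).
The whole shell is enclosed: λ_enc = σ·2πR = (1.73e-5)·2π·(0.29) = 3.152×10^-5 C/m.
Applying ∮E·dA = Q_enc/ε₀ with the end caps contributing no flux:
E = |λ_enc|/(2πε₀r) = (3.152×10^-5)/(2π·8.85×10^-12·0.559) = 1.01×10^6 N/C.

E ≈ 1.01×10^6 V/m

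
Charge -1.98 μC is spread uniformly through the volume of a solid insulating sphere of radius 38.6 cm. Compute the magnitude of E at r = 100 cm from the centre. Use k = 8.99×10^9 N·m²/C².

|E| ≈ 1.78×10^4 V/m

Take a concentric spherical Gaussian surface of radius r = 100 cm (r > R, so the entire charge is enclosed).
Q_enc = -1.98 μC = -1.98×10^-6 C.
Applying ∮E·dA = Q_enc/ε₀ with Φ = E(4πr²):
E = k|Q_enc|/r² = (8.99×10^9)(1.98×10^-6)/(1)² = 1.78e4 N/C.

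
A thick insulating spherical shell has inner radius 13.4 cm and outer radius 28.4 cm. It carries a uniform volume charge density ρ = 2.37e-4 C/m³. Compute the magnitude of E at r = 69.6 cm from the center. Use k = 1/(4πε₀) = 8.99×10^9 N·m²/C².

|E| = 3.78×10^5 N/C

By spherical symmetry E is radial; choose a Gaussian sphere of radius r = 69.6 cm (r > 28.4 cm, enclosing the whole shell).
Q_enc = ρ·(4π/3)(b³ − a³) = (2.37×10^-4)·(4π/3)·((0.284)³ − (0.134)³) = 2.035×10^-5 C.
Gauss's law: E·4πr² = Q_enc/ε₀.
E = k|Q_enc|/r² = (8.99×10^9)(2.035×10^-5)/(0.696)² = 3.78e5 N/C.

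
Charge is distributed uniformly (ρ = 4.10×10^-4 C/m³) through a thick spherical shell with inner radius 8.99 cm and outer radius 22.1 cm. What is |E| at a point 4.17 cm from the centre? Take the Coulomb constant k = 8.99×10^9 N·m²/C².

Take a concentric spherical Gaussian surface of radius r = 4.17 cm (r < 8.99 cm, inside the empty cavity).
No charge is enclosed, so by Gauss's law E·4πr² = 0 ⇒ E = 0.

E = 0 (no enclosed charge)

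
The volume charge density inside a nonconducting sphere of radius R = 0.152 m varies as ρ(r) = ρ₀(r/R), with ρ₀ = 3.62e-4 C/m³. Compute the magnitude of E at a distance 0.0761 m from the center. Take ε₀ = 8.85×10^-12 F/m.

Take a concentric spherical Gaussian surface of radius r = 0.0761 m (r < R).
Q_enc = ∫₀^r ρ(r')·4πr'² dr' = (4πρ₀/R) ∫₀^r r'^3 dr' = 4πρ₀ r^4/(4·R) = 2.509×10^-7 C.
Applying ∮E·dA = Q_enc/ε₀ with Φ = E(4πr²):
E = |Q_enc|/(4πε₀r²) = (2.509×10^-7)/(4π·8.85×10^-12·(0.0761)²) = 3.90×10^5 N/C.

|E| = 3.90×10^5 N/C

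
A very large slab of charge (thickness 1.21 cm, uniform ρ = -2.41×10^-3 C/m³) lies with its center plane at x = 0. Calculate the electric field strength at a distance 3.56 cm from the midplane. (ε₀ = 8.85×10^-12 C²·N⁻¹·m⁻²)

The point |x| = 3.56 cm lies outside the slab (half-thickness 0.00605 m). A symmetric pillbox spanning the full slab encloses Q_enc = ρ·d·A.
Flux = 2EA ⇒ E = |ρ|d/(2ε₀), independent of distance outside.
E = (2.41×10^-3)(0.0121)/(2·8.85×10^-12) = 1.65×10^6 N/C.

E ≈ 1.65×10^6 N/C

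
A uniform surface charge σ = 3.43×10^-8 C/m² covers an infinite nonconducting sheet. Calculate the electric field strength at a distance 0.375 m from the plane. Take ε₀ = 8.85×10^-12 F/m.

The symmetry is planar: E is normal to the sheet and the same magnitude on both sides. Take a pillbox straddling the sheet with end-cap area A.
Flux Φ = 2EA and Q_enc = σA, so 2EA = σA/ε₀ ⇒ E = |σ|/(2ε₀), independent of distance.
E = |σ|/(2ε₀) = (3.43e-8)/(2·8.85×10^-12) = 1.94e3 N/C.

|E| ≈ 1.94e3 N/C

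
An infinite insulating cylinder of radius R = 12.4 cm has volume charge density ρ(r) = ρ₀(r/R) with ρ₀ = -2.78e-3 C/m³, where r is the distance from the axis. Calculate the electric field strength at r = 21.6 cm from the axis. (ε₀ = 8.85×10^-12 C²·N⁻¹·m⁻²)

Coaxial Gaussian cylinder, radius r = 21.6 cm, length L (r > R, full charge per length enclosed).
λ_enc = 2π ∫₀^R ρ₀(r'/R)^1 r' dr' = 2πρ₀R²/3 = -8.953×10^-5 C/m.
Applying ∮E·dA = Q_enc/ε₀ with the end caps contributing no flux:
E = |λ_enc|/(2πε₀r) = (8.953×10^-5)/(2π·8.85×10^-12·0.216) = 7.45×10^6 N/C.

7.45×10^6 N/C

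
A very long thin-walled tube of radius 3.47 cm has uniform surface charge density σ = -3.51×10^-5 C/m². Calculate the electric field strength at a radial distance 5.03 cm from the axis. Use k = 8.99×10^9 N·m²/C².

Choose a coaxial cylinder of radius r = 5.03 cm (arbitrary length L) as the Gaussian surface (r > 3.47 cm).
The whole shell is enclosed: λ_enc = σ·2πR = (-3.51e-5)·2π·(0.0347) = -7.653e-6 C/m.
By Gauss's law (flux through the curved wall only), E·2πrL = λ_enc L/ε₀.
E = 2k|λ_enc|/r = 2(8.99×10^9)(7.653×10^-6)/(0.0503) = 2.74×10^6 N/C.

2.74e6 V/m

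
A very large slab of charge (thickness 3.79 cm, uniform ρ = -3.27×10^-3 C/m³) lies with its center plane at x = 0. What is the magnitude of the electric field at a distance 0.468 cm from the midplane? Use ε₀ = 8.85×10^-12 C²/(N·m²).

By symmetry E is perpendicular to the slab. A Gaussian pillbox from −0.468 cm to +0.468 cm (face area A) lies entirely within the slab.
Q_enc = ρ·(2x)·A and flux = 2EA, so 2EA = 2ρxA/ε₀ ⇒ E = |ρ|x/ε₀.
E = (3.27×10^-3)(0.00468)/(8.85×10^-12) = 1.73e6 N/C.

E ≈ 1.73×10^6 V/m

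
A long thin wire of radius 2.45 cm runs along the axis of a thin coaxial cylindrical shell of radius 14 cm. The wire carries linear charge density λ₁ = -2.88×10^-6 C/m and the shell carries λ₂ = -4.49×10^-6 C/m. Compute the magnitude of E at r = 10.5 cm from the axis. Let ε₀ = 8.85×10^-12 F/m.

Choose a coaxial cylinder of radius r = 10.5 cm (arbitrary length L) as the Gaussian surface (between the conductors, 2.45 cm < r < 14 cm).
The shell at 14 cm lies outside the Gaussian surface, so λ_enc = λ₁ = -2.88×10^-6 C/m.
Since E is radial and uniform over the curved surface, Φ = E·2πrL = Q_enc/ε₀ = λ_enc L/ε₀.
E = |λ_enc|/(2πε₀r) = (2.88×10^-6)/(2π·8.85×10^-12·0.105) = 4.93×10^5 N/C.

4.93×10^5 N/C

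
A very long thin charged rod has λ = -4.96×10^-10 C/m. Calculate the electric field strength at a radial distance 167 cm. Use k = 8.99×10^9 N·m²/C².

5.34 V/m

Choose a coaxial cylinder of radius r = 167 cm (arbitrary length L) as the Gaussian surface.
Q_enc = λL, so λ_enc = -4.96×10^-10 C/m.
Applying ∮E·dA = Q_enc/ε₀ with the end caps contributing no flux:
E = 2k|λ_enc|/r = 2(8.99×10^9)(4.96e-10)/(1.67) = 5.34 N/C.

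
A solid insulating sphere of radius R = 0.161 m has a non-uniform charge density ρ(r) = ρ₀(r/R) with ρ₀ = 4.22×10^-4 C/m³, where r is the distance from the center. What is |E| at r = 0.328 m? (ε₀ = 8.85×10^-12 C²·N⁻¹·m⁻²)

|E| ≈ 4.62×10^5 V/m

By spherical symmetry E is radial; choose a Gaussian sphere of radius r = 0.328 m (r > R, all charge enclosed).
Q_enc = 4π ∫₀^R ρ₀(r'/R)^1 r'² dr' = 4πρ₀R³/4 = 5.533×10^-6 C.
Since E is radial and uniform over the Gaussian sphere, Φ = E·4πr² = Q_enc/ε₀.
E = |Q_enc|/(4πε₀r²) = (5.533e-6)/(4π·8.85×10^-12·(0.328)²) = 4.62e5 N/C.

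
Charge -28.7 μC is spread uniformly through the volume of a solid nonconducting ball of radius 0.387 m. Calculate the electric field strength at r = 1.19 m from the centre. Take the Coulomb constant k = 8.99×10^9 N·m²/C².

|E| ≈ 1.82e5 N/C

Symmetry ⇒ E = E(r) r̂. Gaussian sphere of radius r = 1.19 m (r > R, so the entire charge is enclosed).
Q_enc = -28.7 μC = -2.87e-5 C.
Gauss's law: E·4πr² = Q_enc/ε₀.
E = k|Q_enc|/r² = (8.99×10^9)(2.87×10^-5)/(1.19)² = 1.82e5 N/C.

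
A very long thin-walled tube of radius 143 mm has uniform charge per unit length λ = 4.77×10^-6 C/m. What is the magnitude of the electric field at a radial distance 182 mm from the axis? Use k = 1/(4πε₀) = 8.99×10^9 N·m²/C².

E ≈ 4.71×10^5 N/C

Choose a coaxial cylinder of radius r = 182 mm (arbitrary length L) as the Gaussian surface (r > 143 mm).
The full line charge is enclosed: λ_enc = 4.77×10^-6 C/m.
By Gauss's law (flux through the curved wall only), E·2πrL = λ_enc L/ε₀.
E = 2k|λ_enc|/r = 2(8.99×10^9)(4.77×10^-6)/(0.182) = 4.71×10^5 N/C.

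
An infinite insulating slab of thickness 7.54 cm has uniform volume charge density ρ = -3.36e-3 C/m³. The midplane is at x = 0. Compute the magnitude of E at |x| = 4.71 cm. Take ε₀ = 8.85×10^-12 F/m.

|E| ≈ 1.43×10^7 N/C

The point |x| = 4.71 cm lies outside the slab (half-thickness 0.0377 m). A symmetric pillbox spanning the full slab encloses Q_enc = ρ·d·A.
Flux = 2EA ⇒ E = |ρ|d/(2ε₀), independent of distance outside.
E = (3.36e-3)(0.0754)/(2·8.85×10^-12) = 1.43×10^7 N/C.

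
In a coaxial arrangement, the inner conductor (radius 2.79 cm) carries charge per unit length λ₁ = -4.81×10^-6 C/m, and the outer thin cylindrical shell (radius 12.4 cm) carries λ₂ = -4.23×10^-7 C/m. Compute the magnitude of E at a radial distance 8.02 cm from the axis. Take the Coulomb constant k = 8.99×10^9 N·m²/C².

Coaxial Gaussian cylinder, radius r = 8.02 cm, length L (between the conductors, 2.79 cm < r < 12.4 cm).
The shell at 12.4 cm lies outside the Gaussian surface, so λ_enc = λ₁ = -4.81×10^-6 C/m.
Gauss's law: E·2πrL = λ_enc L/ε₀.
E = 2k|λ_enc|/r = 2(8.99×10^9)(4.81e-6)/(0.0802) = 1.08×10^6 N/C.

E ≈ 1.08×10^6 N/C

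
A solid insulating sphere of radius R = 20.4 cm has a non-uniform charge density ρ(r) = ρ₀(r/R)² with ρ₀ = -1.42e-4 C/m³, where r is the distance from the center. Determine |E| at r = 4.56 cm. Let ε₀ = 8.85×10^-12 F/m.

7.31e3 V/m

Take a concentric spherical Gaussian surface of radius r = 4.56 cm (r < R).
Q_enc = ∫₀^r ρ(r')·4πr'² dr' = (4πρ₀/R²) ∫₀^r r'^4 dr' = 4πρ₀ r^5/(5·R²) = -1.691×10^-9 C.
By Gauss's law, ∮E·dA = E·4πr² = Q_enc/ε₀.
E = |Q_enc|/(4πε₀r²) = (1.691e-9)/(4π·8.85×10^-12·(0.0456)²) = 7.31×10^3 N/C.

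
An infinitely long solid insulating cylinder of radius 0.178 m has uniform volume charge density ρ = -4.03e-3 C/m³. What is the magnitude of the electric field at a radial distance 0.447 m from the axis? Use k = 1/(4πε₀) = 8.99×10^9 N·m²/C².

|E| ≈ 1.61×10^7 V/m

Take a coaxial cylindrical Gaussian surface of radius r = 0.447 m and length L (r > 0.178 m, full cross-section enclosed).
λ_enc = ρ·πR² = (-4.03×10^-3)π(0.178)² = -4.011e-4 C/m.
Gauss's law: E·2πrL = λ_enc L/ε₀.
E = 2k|λ_enc|/r = 2(8.99×10^9)(4.011×10^-4)/(0.447) = 1.61×10^7 N/C.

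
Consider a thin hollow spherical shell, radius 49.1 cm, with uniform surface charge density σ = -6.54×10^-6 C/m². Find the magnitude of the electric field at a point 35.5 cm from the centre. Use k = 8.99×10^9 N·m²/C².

Take a concentric spherical Gaussian surface of radius r = 35.5 cm (inside the shell, r < 49.1 cm).
No charge lies within this surface, so Q_enc = 0 and Gauss's law gives E·4πr² = 0 ⇒ E = 0.

E = 0 (no enclosed charge)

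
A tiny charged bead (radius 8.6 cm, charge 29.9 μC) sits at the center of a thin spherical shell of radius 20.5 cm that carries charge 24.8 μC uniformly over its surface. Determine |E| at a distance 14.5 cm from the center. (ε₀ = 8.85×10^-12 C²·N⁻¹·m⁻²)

By spherical symmetry E is radial; choose a Gaussian sphere of radius r = 14.5 cm (between the bodies, 8.6 cm < r < 20.5 cm).
The shell at 20.5 cm lies outside the Gaussian surface, so Q_enc = 29.9 μC = 2.99e-5 C.
Applying ∮E·dA = Q_enc/ε₀ with Φ = E(4πr²):
E = |Q_enc|/(4πε₀r²) = (2.99e-5)/(4π·8.85×10^-12·(0.145)²) = 1.28×10^7 N/C.

1.28e7 V/m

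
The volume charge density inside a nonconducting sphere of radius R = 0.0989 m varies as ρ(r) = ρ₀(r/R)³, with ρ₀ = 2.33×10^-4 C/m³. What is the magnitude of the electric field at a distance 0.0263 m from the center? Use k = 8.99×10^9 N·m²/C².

Take a concentric spherical Gaussian surface of radius r = 0.0263 m (r < R).
Q_enc = ∫₀^r ρ(r')·4πr'² dr' = (4πρ₀/R³) ∫₀^r r'^5 dr' = 4πρ₀ r^6/(6·R³) = 1.669e-10 C.
Gauss's law: E·4πr² = Q_enc/ε₀.
E = k|Q_enc|/r² = (8.99×10^9)(1.669×10^-10)/(0.0263)² = 2.17×10^3 N/C.

|E| = 2.17e3 V/m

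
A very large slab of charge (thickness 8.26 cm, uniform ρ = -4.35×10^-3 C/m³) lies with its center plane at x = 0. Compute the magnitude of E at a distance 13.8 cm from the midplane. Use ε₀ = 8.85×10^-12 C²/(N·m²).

The point |x| = 13.8 cm lies outside the slab (half-thickness 0.0413 m). A symmetric pillbox spanning the full slab encloses Q_enc = ρ·d·A.
Flux = 2EA ⇒ E = |ρ|d/(2ε₀), independent of distance outside.
E = (4.35×10^-3)(0.0826)/(2·8.85×10^-12) = 2.03×10^7 N/C.

|E| ≈ 2.03×10^7 V/m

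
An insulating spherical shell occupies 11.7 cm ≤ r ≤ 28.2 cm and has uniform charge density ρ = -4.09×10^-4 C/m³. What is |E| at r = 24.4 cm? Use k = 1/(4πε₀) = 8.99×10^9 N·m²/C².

E = 3.34×10^6 V/m

By spherical symmetry E is radial; choose a Gaussian sphere of radius r = 24.4 cm (within the shell material, 11.7 cm < r < 28.2 cm).
Enclosed charge is the volume from a to r: Q_enc = (4π/3)ρ(r³ − a³) = -2.214e-5 C.
Gauss's law: E·4πr² = Q_enc/ε₀.
E = k|Q_enc|/r² = (8.99×10^9)(2.214e-5)/(0.244)² = 3.34×10^6 N/C.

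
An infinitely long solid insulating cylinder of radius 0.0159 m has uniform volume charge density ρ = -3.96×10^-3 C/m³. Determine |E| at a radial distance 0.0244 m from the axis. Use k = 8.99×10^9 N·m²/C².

Coaxial Gaussian cylinder, radius r = 0.0244 m, length L (r > 0.0159 m, full cross-section enclosed).
λ_enc = ρ·πR² = (-3.96×10^-3)π(0.0159)² = -3.145×10^-6 C/m.
Applying ∮E·dA = Q_enc/ε₀ with the end caps contributing no flux:
E = 2k|λ_enc|/r = 2(8.99×10^9)(3.145×10^-6)/(0.0244) = 2.32e6 N/C.

|E| = 2.32e6 N/C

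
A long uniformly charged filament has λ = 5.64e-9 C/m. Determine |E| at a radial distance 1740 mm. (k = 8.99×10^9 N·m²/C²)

By cylindrical symmetry E is radial; use a coaxial Gaussian cylinder of radius 1740 mm and length L.
Q_enc = λL, so λ_enc = 5.64×10^-9 C/m.
Since E is radial and uniform over the curved surface, Φ = E·2πrL = Q_enc/ε₀ = λ_enc L/ε₀.
E = 2k|λ_enc|/r = 2(8.99×10^9)(5.64×10^-9)/(1.74) = 58.3 N/C.

|E| = 58.3 V/m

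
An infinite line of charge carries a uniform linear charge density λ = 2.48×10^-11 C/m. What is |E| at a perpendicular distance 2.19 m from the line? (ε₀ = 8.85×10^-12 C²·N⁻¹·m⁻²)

|E| = 0.204 N/C

Take a coaxial cylindrical Gaussian surface of radius r = 2.19 m and length L.
Q_enc = λL, so λ_enc = 2.48e-11 C/m.
By Gauss's law (flux through the curved wall only), E·2πrL = λ_enc L/ε₀.
E = |λ_enc|/(2πε₀r) = (2.48×10^-11)/(2π·8.85×10^-12·2.19) = 0.204 N/C.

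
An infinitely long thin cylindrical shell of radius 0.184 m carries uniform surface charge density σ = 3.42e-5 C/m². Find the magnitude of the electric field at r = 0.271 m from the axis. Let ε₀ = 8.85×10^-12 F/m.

2.62×10^6 V/m

Take a coaxial cylindrical Gaussian surface of radius r = 0.271 m and length L (r > 0.184 m).
The whole shell is enclosed: λ_enc = σ·2πR = (3.42×10^-5)·2π·(0.184) = 3.954e-5 C/m.
Since E is radial and uniform over the curved surface, Φ = E·2πrL = Q_enc/ε₀ = λ_enc L/ε₀.
E = |λ_enc|/(2πε₀r) = (3.954e-5)/(2π·8.85×10^-12·0.271) = 2.62×10^6 N/C.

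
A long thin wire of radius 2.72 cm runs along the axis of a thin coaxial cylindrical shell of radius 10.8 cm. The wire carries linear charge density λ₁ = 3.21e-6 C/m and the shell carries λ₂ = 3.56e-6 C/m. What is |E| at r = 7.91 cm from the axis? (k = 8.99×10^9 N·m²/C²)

|E| ≈ 7.30×10^5 N/C

By cylindrical symmetry E is radial; use a coaxial Gaussian cylinder of radius 7.91 cm and length L (between the conductors, 2.72 cm < r < 10.8 cm).
The shell at 10.8 cm lies outside the Gaussian surface, so λ_enc = λ₁ = 3.21e-6 C/m.
Gauss's law: E·2πrL = λ_enc L/ε₀.
E = 2k|λ_enc|/r = 2(8.99×10^9)(3.21×10^-6)/(0.0791) = 7.30e5 N/C.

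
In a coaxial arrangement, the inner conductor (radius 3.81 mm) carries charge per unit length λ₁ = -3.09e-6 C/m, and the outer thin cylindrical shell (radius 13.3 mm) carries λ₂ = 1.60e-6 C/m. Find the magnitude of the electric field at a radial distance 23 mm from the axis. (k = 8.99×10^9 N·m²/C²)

Choose a coaxial cylinder of radius r = 23 mm (arbitrary length L) as the Gaussian surface (r > 13.3 mm, enclosing both).
λ_enc = λ₁ + λ₂ = (-3.09×10^-6) + (1.60×10^-6) = -1.49e-6 C/m.
Gauss's law: E·2πrL = λ_enc L/ε₀.
E = 2k|λ_enc|/r = 2(8.99×10^9)(1.49e-6)/(0.023) = 1.16e6 N/C.

|E| = 1.16×10^6 V/m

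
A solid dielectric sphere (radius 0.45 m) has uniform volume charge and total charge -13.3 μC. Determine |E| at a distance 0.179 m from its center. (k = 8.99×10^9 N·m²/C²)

|E| ≈ 2.35×10^5 V/m

Symmetry ⇒ E = E(r) r̂. Gaussian sphere of radius r = 0.179 m (r < R).
For a uniform sphere the enclosed fraction is (r/R)³, so Q_enc = (-13.3 μC)(0.179/0.45)³ = -8.371×10^-7 C.
Since E is radial and uniform over the Gaussian sphere, Φ = E·4πr² = Q_enc/ε₀.
E = k|Q_enc|/r² = (8.99×10^9)(8.371×10^-7)/(0.179)² = 2.35e5 N/C.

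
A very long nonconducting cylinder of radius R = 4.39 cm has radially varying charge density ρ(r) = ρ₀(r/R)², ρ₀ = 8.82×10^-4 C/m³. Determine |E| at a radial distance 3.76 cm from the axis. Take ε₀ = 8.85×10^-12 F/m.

|E| ≈ 6.87×10^5 N/C

Take a coaxial cylindrical Gaussian surface of radius r = 3.76 cm and length L (r < R).
Integrating ρ over the cross-section to radius r: λ_enc = (2πρ₀/R²) ∫₀^r r'^3 dr' = 2πρ₀ r^4/(4·R²) = 1.437×10^-6 C/m.
Applying ∮E·dA = Q_enc/ε₀ with the end caps contributing no flux:
E = |λ_enc|/(2πε₀r) = (1.437×10^-6)/(2π·8.85×10^-12·0.0376) = 6.87×10^5 N/C.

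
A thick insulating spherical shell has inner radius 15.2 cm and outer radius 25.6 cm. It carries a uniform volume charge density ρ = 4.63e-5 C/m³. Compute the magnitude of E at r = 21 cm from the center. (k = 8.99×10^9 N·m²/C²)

|E| = 2.27×10^5 N/C

Symmetry ⇒ E = E(r) r̂. Gaussian sphere of radius r = 21 cm (within the shell material, 15.2 cm < r < 25.6 cm).
Only the shell between 15.2 cm and r is enclosed: Q_enc = ρ·(4π/3)(r³ − a³) = (4.63×10^-5)·(4π/3)·((0.21)³ − (0.152)³) = 1.115×10^-6 C.
Gauss's law: E·4πr² = Q_enc/ε₀.
E = k|Q_enc|/r² = (8.99×10^9)(1.115×10^-6)/(0.21)² = 2.27×10^5 N/C.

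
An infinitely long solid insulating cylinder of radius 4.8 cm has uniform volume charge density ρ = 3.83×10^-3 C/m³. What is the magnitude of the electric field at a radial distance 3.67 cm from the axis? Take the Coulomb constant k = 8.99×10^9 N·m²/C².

|E| = 7.94×10^6 V/m

Choose a coaxial cylinder of radius r = 3.67 cm (arbitrary length L) as the Gaussian surface (r < R).
Charge inside radius r per length L is ρ·πr²·L, so λ_enc = ρπr² = 1.621×10^-5 C/m.
By Gauss's law (flux through the curved wall only), E·2πrL = λ_enc L/ε₀.
E = 2k|λ_enc|/r = 2(8.99×10^9)(1.621e-5)/(0.0367) = 7.94×10^6 N/C.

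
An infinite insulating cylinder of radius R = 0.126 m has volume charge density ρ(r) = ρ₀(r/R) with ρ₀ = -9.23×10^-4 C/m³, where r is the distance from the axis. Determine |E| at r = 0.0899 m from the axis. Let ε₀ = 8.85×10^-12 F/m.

2.23e6 N/C

Coaxial Gaussian cylinder, radius r = 0.0899 m, length L (r < R).
λ_enc = ∫₀^r ρ(r')·2πr' dr' = (2πρ₀/R)·r^3/3 = -1.115×10^-5 C/m.
Gauss's law: E·2πrL = λ_enc L/ε₀.
E = |λ_enc|/(2πε₀r) = (1.115×10^-5)/(2π·8.85×10^-12·0.0899) = 2.23×10^6 N/C.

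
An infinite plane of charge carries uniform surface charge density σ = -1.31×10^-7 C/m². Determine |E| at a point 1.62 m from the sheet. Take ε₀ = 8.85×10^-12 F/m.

Choose a cylindrical pillbox piercing the sheet, end faces (area A) parallel to it.
Flux Φ = 2EA and Q_enc = σA, so 2EA = σA/ε₀ ⇒ E = |σ|/(2ε₀), independent of distance.
E = |σ|/(2ε₀) = (1.31e-7)/(2·8.85×10^-12) = 7.40e3 N/C.

7.40e3 V/m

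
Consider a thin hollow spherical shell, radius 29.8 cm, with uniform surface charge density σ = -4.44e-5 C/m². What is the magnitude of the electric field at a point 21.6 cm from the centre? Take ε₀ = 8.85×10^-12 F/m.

|E| = 0 N/C

Use a concentric Gaussian sphere at r = 21.6 cm (inside the shell, r < 29.8 cm).
All the charge is outside the Gaussian surface: Q_enc = 0, hence E = 0 everywhere inside the shell.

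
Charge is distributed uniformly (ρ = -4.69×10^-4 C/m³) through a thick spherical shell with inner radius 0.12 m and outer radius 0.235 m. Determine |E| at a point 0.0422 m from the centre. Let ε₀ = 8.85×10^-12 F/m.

E = 0

Symmetry ⇒ E = E(r) r̂. Gaussian sphere of radius r = 0.0422 m (r < 0.12 m, inside the empty cavity).
Q_enc = 0 (all charge lies at larger r); Gauss's law gives E = 0.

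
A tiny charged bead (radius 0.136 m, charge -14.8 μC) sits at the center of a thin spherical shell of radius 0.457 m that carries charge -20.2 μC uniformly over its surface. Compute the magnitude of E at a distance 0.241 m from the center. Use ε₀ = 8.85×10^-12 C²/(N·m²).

Take a concentric spherical Gaussian surface of radius r = 0.241 m (between the bodies, 0.136 m < r < 0.457 m).
The shell at 0.457 m lies outside the Gaussian surface, so Q_enc = -14.8 μC = -1.48×10^-5 C.
Applying ∮E·dA = Q_enc/ε₀ with Φ = E(4πr²):
E = |Q_enc|/(4πε₀r²) = (1.48e-5)/(4π·8.85×10^-12·(0.241)²) = 2.29e6 N/C.

|E| ≈ 2.29×10^6 N/C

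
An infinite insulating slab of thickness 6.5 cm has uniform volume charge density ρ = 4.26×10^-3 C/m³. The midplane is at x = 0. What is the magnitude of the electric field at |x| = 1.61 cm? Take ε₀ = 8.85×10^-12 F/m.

7.75×10^6 V/m

By symmetry E is perpendicular to the slab. A Gaussian pillbox from −1.61 cm to +1.61 cm (face area A) lies entirely within the slab.
Q_enc = ρ·(2x)·A and flux = 2EA, so 2EA = 2ρxA/ε₀ ⇒ E = |ρ|x/ε₀.
E = (4.26×10^-3)(0.0161)/(8.85×10^-12) = 7.75×10^6 N/C.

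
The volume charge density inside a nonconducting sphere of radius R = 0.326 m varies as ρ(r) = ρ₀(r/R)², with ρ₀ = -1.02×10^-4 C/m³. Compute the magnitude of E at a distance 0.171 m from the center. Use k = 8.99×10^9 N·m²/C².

Symmetry ⇒ E = E(r) r̂. Gaussian sphere of radius r = 0.171 m (r < R).
Q_enc = ∫₀^r ρ(r')·4πr'² dr' = (4πρ₀/R²) ∫₀^r r'^4 dr' = 4πρ₀ r^5/(5·R²) = -3.527e-7 C.
By Gauss's law, ∮E·dA = E·4πr² = Q_enc/ε₀.
E = k|Q_enc|/r² = (8.99×10^9)(3.527e-7)/(0.171)² = 1.08×10^5 N/C.

|E| = 1.08×10^5 N/C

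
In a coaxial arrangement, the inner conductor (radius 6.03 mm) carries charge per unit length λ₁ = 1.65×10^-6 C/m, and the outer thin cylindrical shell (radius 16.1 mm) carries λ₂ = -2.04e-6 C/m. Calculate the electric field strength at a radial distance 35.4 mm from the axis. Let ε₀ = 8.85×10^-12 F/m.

Choose a coaxial cylinder of radius r = 35.4 mm (arbitrary length L) as the Gaussian surface (r > 16.1 mm, enclosing both).
λ_enc = λ₁ + λ₂ = (1.65×10^-6) + (-2.04×10^-6) = -3.90×10^-7 C/m.
Since E is radial and uniform over the curved surface, Φ = E·2πrL = Q_enc/ε₀ = λ_enc L/ε₀.
E = |λ_enc|/(2πε₀r) = (3.90×10^-7)/(2π·8.85×10^-12·0.0354) = 1.98×10^5 N/C.

|E| = 1.98e5 V/m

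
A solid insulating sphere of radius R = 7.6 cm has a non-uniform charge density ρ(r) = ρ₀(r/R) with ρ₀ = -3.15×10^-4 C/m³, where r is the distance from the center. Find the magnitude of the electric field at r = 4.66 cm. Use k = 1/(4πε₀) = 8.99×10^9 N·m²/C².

Symmetry ⇒ E = E(r) r̂. Gaussian sphere of radius r = 4.66 cm (r < R).
Integrate the density: Q_enc = 4π ∫₀^r ρ₀(r'/R)^1 r'² dr' = 4πρ₀ r^4/(4·R) = -6.14e-8 C.
Since E is radial and uniform over the Gaussian sphere, Φ = E·4πr² = Q_enc/ε₀.
E = k|Q_enc|/r² = (8.99×10^9)(6.14e-8)/(0.0466)² = 2.54e5 N/C.

2.54e5 V/m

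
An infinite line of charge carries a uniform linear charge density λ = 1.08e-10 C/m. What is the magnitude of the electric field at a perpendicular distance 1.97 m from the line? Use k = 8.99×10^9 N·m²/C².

0.986 N/C

Coaxial Gaussian cylinder, radius r = 1.97 m, length L.
Q_enc = λL, so λ_enc = 1.08e-10 C/m.
Gauss's law: E·2πrL = λ_enc L/ε₀.
E = 2k|λ_enc|/r = 2(8.99×10^9)(1.08e-10)/(1.97) = 0.986 N/C.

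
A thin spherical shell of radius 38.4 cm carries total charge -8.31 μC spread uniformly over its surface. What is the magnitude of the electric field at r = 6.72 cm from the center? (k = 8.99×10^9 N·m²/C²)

E = 0 (no enclosed charge)

By spherical symmetry E is radial; choose a Gaussian sphere of radius r = 6.72 cm (inside the shell, r < 38.4 cm).
All the charge is outside the Gaussian surface: Q_enc = 0, hence E = 0 everywhere inside the shell.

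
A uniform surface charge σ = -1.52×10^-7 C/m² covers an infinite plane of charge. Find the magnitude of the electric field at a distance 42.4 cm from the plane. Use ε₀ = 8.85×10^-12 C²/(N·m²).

By planar symmetry E is perpendicular to the sheet and uniform; use a Gaussian pillbox with flat faces of area A on each side of the sheet.
Flux Φ = 2EA and Q_enc = σA, so 2EA = σA/ε₀ ⇒ E = |σ|/(2ε₀), independent of distance.
E = |σ|/(2ε₀) = (1.52e-7)/(2·8.85×10^-12) = 8.59e3 N/C.

8.59e3 N/C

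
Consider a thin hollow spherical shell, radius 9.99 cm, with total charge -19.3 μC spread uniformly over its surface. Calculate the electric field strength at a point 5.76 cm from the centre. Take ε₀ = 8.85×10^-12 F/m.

E = 0

Take a concentric spherical Gaussian surface of radius r = 5.76 cm (inside the shell, r < 9.99 cm).
No charge lies within this surface, so Q_enc = 0 and Gauss's law gives E·4πr² = 0 ⇒ E = 0.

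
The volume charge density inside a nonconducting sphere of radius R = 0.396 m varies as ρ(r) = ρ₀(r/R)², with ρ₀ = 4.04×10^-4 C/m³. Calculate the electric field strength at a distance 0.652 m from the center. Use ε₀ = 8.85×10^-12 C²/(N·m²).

By spherical symmetry E is radial; choose a Gaussian sphere of radius r = 0.652 m (r > R, all charge enclosed).
Q_enc = 4π ∫₀^R ρ₀(r'/R)^2 r'² dr' = 4πρ₀R³/5 = 6.305×10^-5 C.
Gauss's law: E·4πr² = Q_enc/ε₀.
E = |Q_enc|/(4πε₀r²) = (6.305×10^-5)/(4π·8.85×10^-12·(0.652)²) = 1.33×10^6 N/C.

E = 1.33×10^6 N/C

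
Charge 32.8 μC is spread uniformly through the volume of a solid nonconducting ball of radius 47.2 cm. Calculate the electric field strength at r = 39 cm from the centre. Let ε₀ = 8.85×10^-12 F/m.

E = 1.09×10^6 N/C

Use a concentric Gaussian sphere at r = 39 cm (r < R).
For a uniform sphere the enclosed fraction is (r/R)³, so Q_enc = (32.8 μC)(0.39/0.472)³ = 1.85×10^-5 C.
Since E is radial and uniform over the Gaussian sphere, Φ = E·4πr² = Q_enc/ε₀.
E = |Q_enc|/(4πε₀r²) = (1.85×10^-5)/(4π·8.85×10^-12·(0.39)²) = 1.09×10^6 N/C.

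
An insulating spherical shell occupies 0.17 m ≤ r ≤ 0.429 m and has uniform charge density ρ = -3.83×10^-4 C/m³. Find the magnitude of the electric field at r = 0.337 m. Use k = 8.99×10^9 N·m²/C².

Take a concentric spherical Gaussian surface of radius r = 0.337 m (within the shell material, 0.17 m < r < 0.429 m).
Enclosed charge is the volume from a to r: Q_enc = (4π/3)ρ(r³ − a³) = -5.352×10^-5 C.
Applying ∮E·dA = Q_enc/ε₀ with Φ = E(4πr²):
E = k|Q_enc|/r² = (8.99×10^9)(5.352×10^-5)/(0.337)² = 4.24×10^6 N/C.

E ≈ 4.24×10^6 V/m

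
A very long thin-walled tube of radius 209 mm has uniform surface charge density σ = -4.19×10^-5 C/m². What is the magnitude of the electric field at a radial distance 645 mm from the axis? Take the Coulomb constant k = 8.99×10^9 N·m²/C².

E = 1.53×10^6 N/C

Coaxial Gaussian cylinder, radius r = 645 mm, length L (r > 209 mm).
The whole shell is enclosed: λ_enc = σ·2πR = (-4.19×10^-5)·2π·(0.209) = -5.502e-5 C/m.
By Gauss's law (flux through the curved wall only), E·2πrL = λ_enc L/ε₀.
E = 2k|λ_enc|/r = 2(8.99×10^9)(5.502×10^-5)/(0.645) = 1.53e6 N/C.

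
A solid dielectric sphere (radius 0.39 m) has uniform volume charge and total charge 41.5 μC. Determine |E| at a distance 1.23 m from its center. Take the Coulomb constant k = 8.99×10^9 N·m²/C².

By spherical symmetry E is radial; choose a Gaussian sphere of radius r = 1.23 m (r > R, so the entire charge is enclosed).
Q_enc = 41.5 μC = 4.15×10^-5 C.
Gauss's law: E·4πr² = Q_enc/ε₀.
E = k|Q_enc|/r² = (8.99×10^9)(4.15e-5)/(1.23)² = 2.47e5 N/C.

E ≈ 2.47e5 N/C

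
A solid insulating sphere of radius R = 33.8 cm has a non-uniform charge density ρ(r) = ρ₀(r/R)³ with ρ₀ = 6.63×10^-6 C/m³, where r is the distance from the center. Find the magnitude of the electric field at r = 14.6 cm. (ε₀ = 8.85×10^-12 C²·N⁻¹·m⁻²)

Symmetry ⇒ E = E(r) r̂. Gaussian sphere of radius r = 14.6 cm (r < R).
Q_enc = ∫₀^r ρ(r')·4πr'² dr' = (4πρ₀/R³) ∫₀^r r'^5 dr' = 4πρ₀ r^6/(6·R³) = 3.483e-9 C.
Applying ∮E·dA = Q_enc/ε₀ with Φ = E(4πr²):
E = |Q_enc|/(4πε₀r²) = (3.483×10^-9)/(4π·8.85×10^-12·(0.146)²) = 1.47×10^3 N/C.

1.47×10^3 V/m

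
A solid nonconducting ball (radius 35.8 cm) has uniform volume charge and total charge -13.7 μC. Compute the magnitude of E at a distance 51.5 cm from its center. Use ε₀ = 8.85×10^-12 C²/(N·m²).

E ≈ 4.64×10^5 V/m

Use a concentric Gaussian sphere at r = 51.5 cm (r > R, so the entire charge is enclosed).
Q_enc = -13.7 μC = -1.37×10^-5 C.
By Gauss's law, ∮E·dA = E·4πr² = Q_enc/ε₀.
E = |Q_enc|/(4πε₀r²) = (1.37×10^-5)/(4π·8.85×10^-12·(0.515)²) = 4.64e5 N/C.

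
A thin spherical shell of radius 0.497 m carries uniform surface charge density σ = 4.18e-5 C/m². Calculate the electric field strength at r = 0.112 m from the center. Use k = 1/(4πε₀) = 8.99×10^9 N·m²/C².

E = 0 (no enclosed charge)

Symmetry ⇒ E = E(r) r̂. Gaussian sphere of radius r = 0.112 m (inside the shell, r < 0.497 m).
No charge lies within this surface, so Q_enc = 0 and Gauss's law gives E·4πr² = 0 ⇒ E = 0.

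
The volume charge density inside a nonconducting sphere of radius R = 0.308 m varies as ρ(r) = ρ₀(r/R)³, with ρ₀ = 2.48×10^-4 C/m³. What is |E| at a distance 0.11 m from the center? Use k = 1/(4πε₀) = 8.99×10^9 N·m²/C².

By spherical symmetry E is radial; choose a Gaussian sphere of radius r = 0.11 m (r < R).
Integrate the density: Q_enc = 4π ∫₀^r ρ₀(r'/R)^3 r'² dr' = 4πρ₀ r^6/(6·R³) = 3.149×10^-8 C.
Since E is radial and uniform over the Gaussian sphere, Φ = E·4πr² = Q_enc/ε₀.
E = k|Q_enc|/r² = (8.99×10^9)(3.149×10^-8)/(0.11)² = 2.34e4 N/C.

E ≈ 2.34e4 N/C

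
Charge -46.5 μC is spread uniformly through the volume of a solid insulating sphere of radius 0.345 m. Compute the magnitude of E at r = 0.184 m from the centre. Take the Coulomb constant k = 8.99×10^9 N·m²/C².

E ≈ 1.87e6 N/C

Symmetry ⇒ E = E(r) r̂. Gaussian sphere of radius r = 0.184 m (r < R).
Only the charge within r is enclosed: Q_enc = Q·(r/R)³ = (-46.5 μC)·(0.184 m/0.345 m)³ = -7.054e-6 C.
Gauss's law: E·4πr² = Q_enc/ε₀.
E = k|Q_enc|/r² = (8.99×10^9)(7.054e-6)/(0.184)² = 1.87×10^6 N/C.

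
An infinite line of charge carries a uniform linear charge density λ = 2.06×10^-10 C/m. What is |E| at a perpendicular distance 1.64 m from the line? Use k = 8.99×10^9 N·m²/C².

Take a coaxial cylindrical Gaussian surface of radius r = 1.64 m and length L.
Q_enc = λL, so λ_enc = 2.06×10^-10 C/m.
Since E is radial and uniform over the curved surface, Φ = E·2πrL = Q_enc/ε₀ = λ_enc L/ε₀.
E = 2k|λ_enc|/r = 2(8.99×10^9)(2.06×10^-10)/(1.64) = 2.26 N/C.

|E| = 2.26 N/C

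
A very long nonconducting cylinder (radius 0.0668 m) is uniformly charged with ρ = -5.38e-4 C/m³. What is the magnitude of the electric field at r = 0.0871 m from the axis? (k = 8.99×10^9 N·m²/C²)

Coaxial Gaussian cylinder, radius r = 0.0871 m, length L (r > 0.0668 m, full cross-section enclosed).
λ_enc = ρ·πR² = (-5.38×10^-4)π(0.0668)² = -7.542×10^-6 C/m.
Since E is radial and uniform over the curved surface, Φ = E·2πrL = Q_enc/ε₀ = λ_enc L/ε₀.
E = 2k|λ_enc|/r = 2(8.99×10^9)(7.542×10^-6)/(0.0871) = 1.56×10^6 N/C.

|E| ≈ 1.56×10^6 V/m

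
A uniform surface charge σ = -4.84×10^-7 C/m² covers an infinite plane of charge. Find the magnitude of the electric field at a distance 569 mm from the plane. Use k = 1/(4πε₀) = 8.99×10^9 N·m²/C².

2.73e4 N/C

By planar symmetry E is perpendicular to the sheet and uniform; use a Gaussian pillbox with flat faces of area A on each side of the sheet.
Flux Φ = 2EA and Q_enc = σA, so 2EA = σA/ε₀ ⇒ E = |σ|/(2ε₀), independent of distance.
E = 2πk|σ| = 2π(8.99×10^9)(4.84×10^-7) = 2.73×10^4 N/C.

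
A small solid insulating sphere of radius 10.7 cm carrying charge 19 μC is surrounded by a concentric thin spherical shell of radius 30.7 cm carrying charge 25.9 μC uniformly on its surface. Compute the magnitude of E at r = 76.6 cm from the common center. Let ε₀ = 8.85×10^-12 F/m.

Use a concentric Gaussian sphere at r = 76.6 cm (r > 30.7 cm, enclosing both).
Q_enc = (19 μC) + (25.9 μC) = 4.49×10^-5 C.
Since E is radial and uniform over the Gaussian sphere, Φ = E·4πr² = Q_enc/ε₀.
E = |Q_enc|/(4πε₀r²) = (4.49×10^-5)/(4π·8.85×10^-12·(0.766)²) = 6.88×10^5 N/C.

E ≈ 6.88×10^5 V/m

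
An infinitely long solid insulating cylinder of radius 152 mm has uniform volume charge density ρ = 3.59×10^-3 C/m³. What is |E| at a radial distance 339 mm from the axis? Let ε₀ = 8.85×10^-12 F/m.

E = 1.38e7 N/C

Coaxial Gaussian cylinder, radius r = 339 mm, length L (r > 152 mm, full cross-section enclosed).
λ_enc = ρ·πR² = (3.59e-3)π(0.152)² = 2.606e-4 C/m.
By Gauss's law (flux through the curved wall only), E·2πrL = λ_enc L/ε₀.
E = |λ_enc|/(2πε₀r) = (2.606e-4)/(2π·8.85×10^-12·0.339) = 1.38×10^7 N/C.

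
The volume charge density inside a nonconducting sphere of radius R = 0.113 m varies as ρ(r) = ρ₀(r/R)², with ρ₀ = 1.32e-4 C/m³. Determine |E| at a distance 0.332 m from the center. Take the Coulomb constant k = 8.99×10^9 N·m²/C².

By spherical symmetry E is radial; choose a Gaussian sphere of radius r = 0.332 m (r > R, all charge enclosed).
Q_enc = 4π ∫₀^R ρ₀(r'/R)^2 r'² dr' = 4πρ₀R³/5 = 4.787×10^-7 C.
Applying ∮E·dA = Q_enc/ε₀ with Φ = E(4πr²):
E = k|Q_enc|/r² = (8.99×10^9)(4.787×10^-7)/(0.332)² = 3.90×10^4 N/C.

E ≈ 3.90e4 N/C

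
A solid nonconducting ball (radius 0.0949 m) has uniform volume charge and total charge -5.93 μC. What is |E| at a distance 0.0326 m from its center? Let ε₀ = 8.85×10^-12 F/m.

Take a concentric spherical Gaussian surface of radius r = 0.0326 m (r < R).
For a uniform sphere the enclosed fraction is (r/R)³, so Q_enc = (-5.93 μC)(0.0326/0.0949)³ = -2.404e-7 C.
Since E is radial and uniform over the Gaussian sphere, Φ = E·4πr² = Q_enc/ε₀.
E = |Q_enc|/(4πε₀r²) = (2.404×10^-7)/(4π·8.85×10^-12·(0.0326)²) = 2.03e6 N/C.

|E| = 2.03×10^6 N/C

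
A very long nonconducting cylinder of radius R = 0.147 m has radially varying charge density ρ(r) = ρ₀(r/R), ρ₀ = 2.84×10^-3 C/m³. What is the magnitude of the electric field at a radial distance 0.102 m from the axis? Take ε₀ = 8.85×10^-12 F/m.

E ≈ 7.57×10^6 V/m

Take a coaxial cylindrical Gaussian surface of radius r = 0.102 m and length L (r < R).
Integrating ρ over the cross-section to radius r: λ_enc = (2πρ₀/R) ∫₀^r r'^2 dr' = 2πρ₀ r^3/(3·R) = 4.294×10^-5 C/m.
By Gauss's law (flux through the curved wall only), E·2πrL = λ_enc L/ε₀.
E = |λ_enc|/(2πε₀r) = (4.294×10^-5)/(2π·8.85×10^-12·0.102) = 7.57×10^6 N/C.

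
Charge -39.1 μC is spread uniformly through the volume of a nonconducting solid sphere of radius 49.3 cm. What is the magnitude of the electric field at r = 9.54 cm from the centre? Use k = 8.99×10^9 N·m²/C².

E ≈ 2.80×10^5 N/C

Take a concentric spherical Gaussian surface of radius r = 9.54 cm (r < R).
For a uniform sphere the enclosed fraction is (r/R)³, so Q_enc = (-39.1 μC)(0.0954/0.493)³ = -2.833×10^-7 C.
Since E is radial and uniform over the Gaussian sphere, Φ = E·4πr² = Q_enc/ε₀.
E = k|Q_enc|/r² = (8.99×10^9)(2.833e-7)/(0.0954)² = 2.80×10^5 N/C.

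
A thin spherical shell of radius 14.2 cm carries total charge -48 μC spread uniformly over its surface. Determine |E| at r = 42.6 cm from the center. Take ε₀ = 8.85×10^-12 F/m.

Take a concentric spherical Gaussian surface of radius r = 42.6 cm (r > 14.2 cm).
The entire shell is enclosed: Q_enc = -4.80×10^-5 C.
Gauss's law: E·4πr² = Q_enc/ε₀.
E = |Q_enc|/(4πε₀r²) = (4.80×10^-5)/(4π·8.85×10^-12·(0.426)²) = 2.38×10^6 N/C.

E ≈ 2.38×10^6 N/C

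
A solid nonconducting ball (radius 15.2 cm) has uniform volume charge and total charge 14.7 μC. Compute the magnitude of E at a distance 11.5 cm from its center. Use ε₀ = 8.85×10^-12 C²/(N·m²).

E = 4.33×10^6 V/m

Take a concentric spherical Gaussian surface of radius r = 11.5 cm (r < R).
For a uniform sphere the enclosed fraction is (r/R)³, so Q_enc = (14.7 μC)(0.115/0.152)³ = 6.366e-6 C.
Applying ∮E·dA = Q_enc/ε₀ with Φ = E(4πr²):
E = |Q_enc|/(4πε₀r²) = (6.366×10^-6)/(4π·8.85×10^-12·(0.115)²) = 4.33e6 N/C.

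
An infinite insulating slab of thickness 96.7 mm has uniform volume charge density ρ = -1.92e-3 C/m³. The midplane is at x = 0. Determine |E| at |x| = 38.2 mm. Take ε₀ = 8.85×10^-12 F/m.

|E| ≈ 8.29e6 N/C

By symmetry E is perpendicular to the slab. A Gaussian pillbox from −38.2 mm to +38.2 mm (face area A) lies entirely within the slab.
Q_enc = ρ·(2x)·A and flux = 2EA, so 2EA = 2ρxA/ε₀ ⇒ E = |ρ|x/ε₀.
E = (1.92×10^-3)(0.0382)/(8.85×10^-12) = 8.29×10^6 N/C.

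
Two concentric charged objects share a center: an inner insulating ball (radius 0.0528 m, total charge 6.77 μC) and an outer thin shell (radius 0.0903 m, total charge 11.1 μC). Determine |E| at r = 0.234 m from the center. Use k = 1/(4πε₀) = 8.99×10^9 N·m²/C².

Take a concentric spherical Gaussian surface of radius r = 0.234 m (r > 0.0903 m, enclosing both).
Q_enc = (6.77 μC) + (11.1 μC) = 1.787e-5 C.
Gauss's law: E·4πr² = Q_enc/ε₀.
E = k|Q_enc|/r² = (8.99×10^9)(1.787e-5)/(0.234)² = 2.93e6 N/C.

|E| ≈ 2.93×10^6 N/C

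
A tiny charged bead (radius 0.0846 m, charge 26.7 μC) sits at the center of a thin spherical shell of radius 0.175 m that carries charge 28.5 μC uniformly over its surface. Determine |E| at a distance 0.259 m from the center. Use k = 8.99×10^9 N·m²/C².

Use a concentric Gaussian sphere at r = 0.259 m (r > 0.175 m, enclosing both).
Q_enc = (26.7 μC) + (28.5 μC) = 5.52e-5 C.
By Gauss's law, ∮E·dA = E·4πr² = Q_enc/ε₀.
E = k|Q_enc|/r² = (8.99×10^9)(5.52e-5)/(0.259)² = 7.40×10^6 N/C.

E ≈ 7.40e6 N/C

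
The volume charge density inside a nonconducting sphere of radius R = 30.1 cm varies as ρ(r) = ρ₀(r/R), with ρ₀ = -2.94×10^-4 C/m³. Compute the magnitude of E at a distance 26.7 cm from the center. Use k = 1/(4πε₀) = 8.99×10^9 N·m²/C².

E ≈ 1.97×10^6 V/m

Symmetry ⇒ E = E(r) r̂. Gaussian sphere of radius r = 26.7 cm (r < R).
Q_enc = ∫₀^r ρ(r')·4πr'² dr' = (4πρ₀/R) ∫₀^r r'^3 dr' = 4πρ₀ r^4/(4·R) = -1.559e-5 C.
By Gauss's law, ∮E·dA = E·4πr² = Q_enc/ε₀.
E = k|Q_enc|/r² = (8.99×10^9)(1.559×10^-5)/(0.267)² = 1.97×10^6 N/C.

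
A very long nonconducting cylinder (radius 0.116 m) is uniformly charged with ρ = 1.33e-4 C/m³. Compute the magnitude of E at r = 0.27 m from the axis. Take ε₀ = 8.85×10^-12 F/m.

3.74×10^5 V/m

By cylindrical symmetry E is radial; use a coaxial Gaussian cylinder of radius 0.27 m and length L (r > 0.116 m, full cross-section enclosed).
λ_enc = ρ·πR² = (1.33×10^-4)π(0.116)² = 5.622×10^-6 C/m.
Since E is radial and uniform over the curved surface, Φ = E·2πrL = Q_enc/ε₀ = λ_enc L/ε₀.
E = |λ_enc|/(2πε₀r) = (5.622×10^-6)/(2π·8.85×10^-12·0.27) = 3.74e5 N/C.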